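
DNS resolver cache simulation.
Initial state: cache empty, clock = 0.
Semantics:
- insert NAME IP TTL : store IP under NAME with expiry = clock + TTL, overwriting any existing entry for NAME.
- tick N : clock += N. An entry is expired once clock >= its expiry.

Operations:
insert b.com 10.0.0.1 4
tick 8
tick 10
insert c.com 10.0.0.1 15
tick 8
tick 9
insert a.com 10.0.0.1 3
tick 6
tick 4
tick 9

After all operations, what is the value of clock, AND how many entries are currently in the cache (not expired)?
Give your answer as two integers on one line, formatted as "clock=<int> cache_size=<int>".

Op 1: insert b.com -> 10.0.0.1 (expiry=0+4=4). clock=0
Op 2: tick 8 -> clock=8. purged={b.com}
Op 3: tick 10 -> clock=18.
Op 4: insert c.com -> 10.0.0.1 (expiry=18+15=33). clock=18
Op 5: tick 8 -> clock=26.
Op 6: tick 9 -> clock=35. purged={c.com}
Op 7: insert a.com -> 10.0.0.1 (expiry=35+3=38). clock=35
Op 8: tick 6 -> clock=41. purged={a.com}
Op 9: tick 4 -> clock=45.
Op 10: tick 9 -> clock=54.
Final clock = 54
Final cache (unexpired): {} -> size=0

Answer: clock=54 cache_size=0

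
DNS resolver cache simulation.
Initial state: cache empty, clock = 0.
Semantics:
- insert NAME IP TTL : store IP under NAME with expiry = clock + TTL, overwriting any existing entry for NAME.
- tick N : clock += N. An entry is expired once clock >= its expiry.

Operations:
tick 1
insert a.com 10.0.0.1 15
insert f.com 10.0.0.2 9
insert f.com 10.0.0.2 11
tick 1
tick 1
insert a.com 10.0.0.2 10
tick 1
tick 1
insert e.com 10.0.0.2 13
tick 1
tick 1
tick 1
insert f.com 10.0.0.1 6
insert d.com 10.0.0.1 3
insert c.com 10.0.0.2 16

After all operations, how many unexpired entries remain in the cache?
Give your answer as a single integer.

Op 1: tick 1 -> clock=1.
Op 2: insert a.com -> 10.0.0.1 (expiry=1+15=16). clock=1
Op 3: insert f.com -> 10.0.0.2 (expiry=1+9=10). clock=1
Op 4: insert f.com -> 10.0.0.2 (expiry=1+11=12). clock=1
Op 5: tick 1 -> clock=2.
Op 6: tick 1 -> clock=3.
Op 7: insert a.com -> 10.0.0.2 (expiry=3+10=13). clock=3
Op 8: tick 1 -> clock=4.
Op 9: tick 1 -> clock=5.
Op 10: insert e.com -> 10.0.0.2 (expiry=5+13=18). clock=5
Op 11: tick 1 -> clock=6.
Op 12: tick 1 -> clock=7.
Op 13: tick 1 -> clock=8.
Op 14: insert f.com -> 10.0.0.1 (expiry=8+6=14). clock=8
Op 15: insert d.com -> 10.0.0.1 (expiry=8+3=11). clock=8
Op 16: insert c.com -> 10.0.0.2 (expiry=8+16=24). clock=8
Final cache (unexpired): {a.com,c.com,d.com,e.com,f.com} -> size=5

Answer: 5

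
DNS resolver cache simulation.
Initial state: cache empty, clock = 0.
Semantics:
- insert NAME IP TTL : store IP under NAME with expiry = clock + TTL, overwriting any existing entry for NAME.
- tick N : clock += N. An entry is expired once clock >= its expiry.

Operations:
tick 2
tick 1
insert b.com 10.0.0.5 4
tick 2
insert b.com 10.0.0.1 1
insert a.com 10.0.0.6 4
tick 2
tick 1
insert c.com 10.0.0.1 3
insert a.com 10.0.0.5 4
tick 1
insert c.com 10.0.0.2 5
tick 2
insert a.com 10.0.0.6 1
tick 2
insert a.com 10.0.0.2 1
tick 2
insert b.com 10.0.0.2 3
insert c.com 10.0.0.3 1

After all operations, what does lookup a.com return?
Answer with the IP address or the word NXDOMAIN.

Op 1: tick 2 -> clock=2.
Op 2: tick 1 -> clock=3.
Op 3: insert b.com -> 10.0.0.5 (expiry=3+4=7). clock=3
Op 4: tick 2 -> clock=5.
Op 5: insert b.com -> 10.0.0.1 (expiry=5+1=6). clock=5
Op 6: insert a.com -> 10.0.0.6 (expiry=5+4=9). clock=5
Op 7: tick 2 -> clock=7. purged={b.com}
Op 8: tick 1 -> clock=8.
Op 9: insert c.com -> 10.0.0.1 (expiry=8+3=11). clock=8
Op 10: insert a.com -> 10.0.0.5 (expiry=8+4=12). clock=8
Op 11: tick 1 -> clock=9.
Op 12: insert c.com -> 10.0.0.2 (expiry=9+5=14). clock=9
Op 13: tick 2 -> clock=11.
Op 14: insert a.com -> 10.0.0.6 (expiry=11+1=12). clock=11
Op 15: tick 2 -> clock=13. purged={a.com}
Op 16: insert a.com -> 10.0.0.2 (expiry=13+1=14). clock=13
Op 17: tick 2 -> clock=15. purged={a.com,c.com}
Op 18: insert b.com -> 10.0.0.2 (expiry=15+3=18). clock=15
Op 19: insert c.com -> 10.0.0.3 (expiry=15+1=16). clock=15
lookup a.com: not in cache (expired or never inserted)

Answer: NXDOMAIN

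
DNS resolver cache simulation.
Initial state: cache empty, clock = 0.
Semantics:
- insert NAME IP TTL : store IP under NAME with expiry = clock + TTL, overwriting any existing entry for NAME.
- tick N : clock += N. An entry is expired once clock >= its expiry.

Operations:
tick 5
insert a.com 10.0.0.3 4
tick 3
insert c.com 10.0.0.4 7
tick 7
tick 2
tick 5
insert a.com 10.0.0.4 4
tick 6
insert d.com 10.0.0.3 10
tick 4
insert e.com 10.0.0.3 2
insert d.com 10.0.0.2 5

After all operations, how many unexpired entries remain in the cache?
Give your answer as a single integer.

Answer: 2

Derivation:
Op 1: tick 5 -> clock=5.
Op 2: insert a.com -> 10.0.0.3 (expiry=5+4=9). clock=5
Op 3: tick 3 -> clock=8.
Op 4: insert c.com -> 10.0.0.4 (expiry=8+7=15). clock=8
Op 5: tick 7 -> clock=15. purged={a.com,c.com}
Op 6: tick 2 -> clock=17.
Op 7: tick 5 -> clock=22.
Op 8: insert a.com -> 10.0.0.4 (expiry=22+4=26). clock=22
Op 9: tick 6 -> clock=28. purged={a.com}
Op 10: insert d.com -> 10.0.0.3 (expiry=28+10=38). clock=28
Op 11: tick 4 -> clock=32.
Op 12: insert e.com -> 10.0.0.3 (expiry=32+2=34). clock=32
Op 13: insert d.com -> 10.0.0.2 (expiry=32+5=37). clock=32
Final cache (unexpired): {d.com,e.com} -> size=2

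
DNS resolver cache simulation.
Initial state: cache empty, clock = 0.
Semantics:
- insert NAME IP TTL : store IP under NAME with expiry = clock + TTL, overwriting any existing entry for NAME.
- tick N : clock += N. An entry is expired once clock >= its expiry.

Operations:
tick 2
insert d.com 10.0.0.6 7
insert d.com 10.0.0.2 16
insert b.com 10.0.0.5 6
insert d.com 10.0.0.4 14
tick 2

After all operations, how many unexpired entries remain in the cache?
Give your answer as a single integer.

Answer: 2

Derivation:
Op 1: tick 2 -> clock=2.
Op 2: insert d.com -> 10.0.0.6 (expiry=2+7=9). clock=2
Op 3: insert d.com -> 10.0.0.2 (expiry=2+16=18). clock=2
Op 4: insert b.com -> 10.0.0.5 (expiry=2+6=8). clock=2
Op 5: insert d.com -> 10.0.0.4 (expiry=2+14=16). clock=2
Op 6: tick 2 -> clock=4.
Final cache (unexpired): {b.com,d.com} -> size=2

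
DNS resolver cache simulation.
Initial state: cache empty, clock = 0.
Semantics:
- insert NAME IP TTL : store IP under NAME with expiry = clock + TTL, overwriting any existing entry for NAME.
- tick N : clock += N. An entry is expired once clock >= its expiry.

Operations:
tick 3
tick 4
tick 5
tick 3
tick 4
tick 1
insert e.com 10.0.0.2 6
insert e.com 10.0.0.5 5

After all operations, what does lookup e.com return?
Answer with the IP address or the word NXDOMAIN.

Op 1: tick 3 -> clock=3.
Op 2: tick 4 -> clock=7.
Op 3: tick 5 -> clock=12.
Op 4: tick 3 -> clock=15.
Op 5: tick 4 -> clock=19.
Op 6: tick 1 -> clock=20.
Op 7: insert e.com -> 10.0.0.2 (expiry=20+6=26). clock=20
Op 8: insert e.com -> 10.0.0.5 (expiry=20+5=25). clock=20
lookup e.com: present, ip=10.0.0.5 expiry=25 > clock=20

Answer: 10.0.0.5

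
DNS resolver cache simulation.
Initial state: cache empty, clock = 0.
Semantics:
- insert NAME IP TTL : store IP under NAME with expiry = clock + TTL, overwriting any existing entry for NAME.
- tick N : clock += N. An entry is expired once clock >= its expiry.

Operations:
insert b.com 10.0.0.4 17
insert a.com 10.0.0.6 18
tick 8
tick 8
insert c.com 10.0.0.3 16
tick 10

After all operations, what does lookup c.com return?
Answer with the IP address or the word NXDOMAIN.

Answer: 10.0.0.3

Derivation:
Op 1: insert b.com -> 10.0.0.4 (expiry=0+17=17). clock=0
Op 2: insert a.com -> 10.0.0.6 (expiry=0+18=18). clock=0
Op 3: tick 8 -> clock=8.
Op 4: tick 8 -> clock=16.
Op 5: insert c.com -> 10.0.0.3 (expiry=16+16=32). clock=16
Op 6: tick 10 -> clock=26. purged={a.com,b.com}
lookup c.com: present, ip=10.0.0.3 expiry=32 > clock=26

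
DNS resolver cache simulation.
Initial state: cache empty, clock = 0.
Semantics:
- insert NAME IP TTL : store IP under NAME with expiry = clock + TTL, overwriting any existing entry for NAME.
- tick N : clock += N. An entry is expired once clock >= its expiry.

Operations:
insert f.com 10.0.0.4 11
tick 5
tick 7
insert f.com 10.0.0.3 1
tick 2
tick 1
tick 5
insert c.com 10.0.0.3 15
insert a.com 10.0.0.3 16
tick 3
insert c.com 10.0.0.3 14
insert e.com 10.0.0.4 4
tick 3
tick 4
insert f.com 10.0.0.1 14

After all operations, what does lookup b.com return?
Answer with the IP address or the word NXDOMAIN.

Op 1: insert f.com -> 10.0.0.4 (expiry=0+11=11). clock=0
Op 2: tick 5 -> clock=5.
Op 3: tick 7 -> clock=12. purged={f.com}
Op 4: insert f.com -> 10.0.0.3 (expiry=12+1=13). clock=12
Op 5: tick 2 -> clock=14. purged={f.com}
Op 6: tick 1 -> clock=15.
Op 7: tick 5 -> clock=20.
Op 8: insert c.com -> 10.0.0.3 (expiry=20+15=35). clock=20
Op 9: insert a.com -> 10.0.0.3 (expiry=20+16=36). clock=20
Op 10: tick 3 -> clock=23.
Op 11: insert c.com -> 10.0.0.3 (expiry=23+14=37). clock=23
Op 12: insert e.com -> 10.0.0.4 (expiry=23+4=27). clock=23
Op 13: tick 3 -> clock=26.
Op 14: tick 4 -> clock=30. purged={e.com}
Op 15: insert f.com -> 10.0.0.1 (expiry=30+14=44). clock=30
lookup b.com: not in cache (expired or never inserted)

Answer: NXDOMAIN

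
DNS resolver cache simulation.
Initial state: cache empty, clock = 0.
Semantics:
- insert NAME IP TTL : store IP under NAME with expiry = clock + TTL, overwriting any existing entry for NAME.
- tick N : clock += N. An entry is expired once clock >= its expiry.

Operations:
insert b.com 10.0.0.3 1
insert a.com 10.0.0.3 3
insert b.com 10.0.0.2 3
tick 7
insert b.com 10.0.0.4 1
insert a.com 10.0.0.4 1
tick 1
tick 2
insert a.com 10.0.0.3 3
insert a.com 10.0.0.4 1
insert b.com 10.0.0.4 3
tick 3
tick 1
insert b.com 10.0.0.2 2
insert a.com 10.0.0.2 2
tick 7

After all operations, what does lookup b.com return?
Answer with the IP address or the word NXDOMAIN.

Op 1: insert b.com -> 10.0.0.3 (expiry=0+1=1). clock=0
Op 2: insert a.com -> 10.0.0.3 (expiry=0+3=3). clock=0
Op 3: insert b.com -> 10.0.0.2 (expiry=0+3=3). clock=0
Op 4: tick 7 -> clock=7. purged={a.com,b.com}
Op 5: insert b.com -> 10.0.0.4 (expiry=7+1=8). clock=7
Op 6: insert a.com -> 10.0.0.4 (expiry=7+1=8). clock=7
Op 7: tick 1 -> clock=8. purged={a.com,b.com}
Op 8: tick 2 -> clock=10.
Op 9: insert a.com -> 10.0.0.3 (expiry=10+3=13). clock=10
Op 10: insert a.com -> 10.0.0.4 (expiry=10+1=11). clock=10
Op 11: insert b.com -> 10.0.0.4 (expiry=10+3=13). clock=10
Op 12: tick 3 -> clock=13. purged={a.com,b.com}
Op 13: tick 1 -> clock=14.
Op 14: insert b.com -> 10.0.0.2 (expiry=14+2=16). clock=14
Op 15: insert a.com -> 10.0.0.2 (expiry=14+2=16). clock=14
Op 16: tick 7 -> clock=21. purged={a.com,b.com}
lookup b.com: not in cache (expired or never inserted)

Answer: NXDOMAIN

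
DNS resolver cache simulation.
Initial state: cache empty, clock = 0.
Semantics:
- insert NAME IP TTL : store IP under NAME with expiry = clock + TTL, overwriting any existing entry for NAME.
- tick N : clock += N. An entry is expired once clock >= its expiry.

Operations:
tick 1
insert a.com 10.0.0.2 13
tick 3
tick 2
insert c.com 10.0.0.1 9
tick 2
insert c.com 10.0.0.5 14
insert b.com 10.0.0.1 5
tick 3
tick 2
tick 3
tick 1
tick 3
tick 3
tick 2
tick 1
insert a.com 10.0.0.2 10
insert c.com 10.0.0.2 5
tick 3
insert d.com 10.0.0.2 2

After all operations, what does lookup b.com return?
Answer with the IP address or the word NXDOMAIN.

Answer: NXDOMAIN

Derivation:
Op 1: tick 1 -> clock=1.
Op 2: insert a.com -> 10.0.0.2 (expiry=1+13=14). clock=1
Op 3: tick 3 -> clock=4.
Op 4: tick 2 -> clock=6.
Op 5: insert c.com -> 10.0.0.1 (expiry=6+9=15). clock=6
Op 6: tick 2 -> clock=8.
Op 7: insert c.com -> 10.0.0.5 (expiry=8+14=22). clock=8
Op 8: insert b.com -> 10.0.0.1 (expiry=8+5=13). clock=8
Op 9: tick 3 -> clock=11.
Op 10: tick 2 -> clock=13. purged={b.com}
Op 11: tick 3 -> clock=16. purged={a.com}
Op 12: tick 1 -> clock=17.
Op 13: tick 3 -> clock=20.
Op 14: tick 3 -> clock=23. purged={c.com}
Op 15: tick 2 -> clock=25.
Op 16: tick 1 -> clock=26.
Op 17: insert a.com -> 10.0.0.2 (expiry=26+10=36). clock=26
Op 18: insert c.com -> 10.0.0.2 (expiry=26+5=31). clock=26
Op 19: tick 3 -> clock=29.
Op 20: insert d.com -> 10.0.0.2 (expiry=29+2=31). clock=29
lookup b.com: not in cache (expired or never inserted)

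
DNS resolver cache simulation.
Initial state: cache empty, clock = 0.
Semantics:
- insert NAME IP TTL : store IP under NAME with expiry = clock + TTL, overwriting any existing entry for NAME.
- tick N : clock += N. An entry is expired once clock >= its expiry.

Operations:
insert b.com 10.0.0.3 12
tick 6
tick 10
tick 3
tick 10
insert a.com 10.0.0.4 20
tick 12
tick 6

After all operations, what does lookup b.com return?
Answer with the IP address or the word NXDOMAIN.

Answer: NXDOMAIN

Derivation:
Op 1: insert b.com -> 10.0.0.3 (expiry=0+12=12). clock=0
Op 2: tick 6 -> clock=6.
Op 3: tick 10 -> clock=16. purged={b.com}
Op 4: tick 3 -> clock=19.
Op 5: tick 10 -> clock=29.
Op 6: insert a.com -> 10.0.0.4 (expiry=29+20=49). clock=29
Op 7: tick 12 -> clock=41.
Op 8: tick 6 -> clock=47.
lookup b.com: not in cache (expired or never inserted)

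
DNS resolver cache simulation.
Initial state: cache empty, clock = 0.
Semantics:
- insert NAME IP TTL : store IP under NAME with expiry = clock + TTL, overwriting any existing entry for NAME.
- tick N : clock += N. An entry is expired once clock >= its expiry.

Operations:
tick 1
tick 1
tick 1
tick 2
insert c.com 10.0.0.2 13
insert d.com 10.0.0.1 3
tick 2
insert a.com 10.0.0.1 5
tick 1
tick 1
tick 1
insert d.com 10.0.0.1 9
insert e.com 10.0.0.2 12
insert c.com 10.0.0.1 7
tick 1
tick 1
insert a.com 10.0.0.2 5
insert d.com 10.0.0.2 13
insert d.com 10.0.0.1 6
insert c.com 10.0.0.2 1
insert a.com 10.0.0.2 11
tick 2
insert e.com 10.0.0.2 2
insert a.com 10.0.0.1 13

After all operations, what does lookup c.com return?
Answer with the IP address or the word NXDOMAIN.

Op 1: tick 1 -> clock=1.
Op 2: tick 1 -> clock=2.
Op 3: tick 1 -> clock=3.
Op 4: tick 2 -> clock=5.
Op 5: insert c.com -> 10.0.0.2 (expiry=5+13=18). clock=5
Op 6: insert d.com -> 10.0.0.1 (expiry=5+3=8). clock=5
Op 7: tick 2 -> clock=7.
Op 8: insert a.com -> 10.0.0.1 (expiry=7+5=12). clock=7
Op 9: tick 1 -> clock=8. purged={d.com}
Op 10: tick 1 -> clock=9.
Op 11: tick 1 -> clock=10.
Op 12: insert d.com -> 10.0.0.1 (expiry=10+9=19). clock=10
Op 13: insert e.com -> 10.0.0.2 (expiry=10+12=22). clock=10
Op 14: insert c.com -> 10.0.0.1 (expiry=10+7=17). clock=10
Op 15: tick 1 -> clock=11.
Op 16: tick 1 -> clock=12. purged={a.com}
Op 17: insert a.com -> 10.0.0.2 (expiry=12+5=17). clock=12
Op 18: insert d.com -> 10.0.0.2 (expiry=12+13=25). clock=12
Op 19: insert d.com -> 10.0.0.1 (expiry=12+6=18). clock=12
Op 20: insert c.com -> 10.0.0.2 (expiry=12+1=13). clock=12
Op 21: insert a.com -> 10.0.0.2 (expiry=12+11=23). clock=12
Op 22: tick 2 -> clock=14. purged={c.com}
Op 23: insert e.com -> 10.0.0.2 (expiry=14+2=16). clock=14
Op 24: insert a.com -> 10.0.0.1 (expiry=14+13=27). clock=14
lookup c.com: not in cache (expired or never inserted)

Answer: NXDOMAIN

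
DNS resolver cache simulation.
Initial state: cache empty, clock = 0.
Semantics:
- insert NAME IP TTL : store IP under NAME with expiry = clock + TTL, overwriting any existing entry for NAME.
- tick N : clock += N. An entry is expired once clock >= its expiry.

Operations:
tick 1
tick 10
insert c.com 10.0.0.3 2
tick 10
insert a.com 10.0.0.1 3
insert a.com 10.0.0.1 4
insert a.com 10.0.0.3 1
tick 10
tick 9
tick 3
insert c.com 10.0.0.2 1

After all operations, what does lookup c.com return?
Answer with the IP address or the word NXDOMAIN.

Answer: 10.0.0.2

Derivation:
Op 1: tick 1 -> clock=1.
Op 2: tick 10 -> clock=11.
Op 3: insert c.com -> 10.0.0.3 (expiry=11+2=13). clock=11
Op 4: tick 10 -> clock=21. purged={c.com}
Op 5: insert a.com -> 10.0.0.1 (expiry=21+3=24). clock=21
Op 6: insert a.com -> 10.0.0.1 (expiry=21+4=25). clock=21
Op 7: insert a.com -> 10.0.0.3 (expiry=21+1=22). clock=21
Op 8: tick 10 -> clock=31. purged={a.com}
Op 9: tick 9 -> clock=40.
Op 10: tick 3 -> clock=43.
Op 11: insert c.com -> 10.0.0.2 (expiry=43+1=44). clock=43
lookup c.com: present, ip=10.0.0.2 expiry=44 > clock=43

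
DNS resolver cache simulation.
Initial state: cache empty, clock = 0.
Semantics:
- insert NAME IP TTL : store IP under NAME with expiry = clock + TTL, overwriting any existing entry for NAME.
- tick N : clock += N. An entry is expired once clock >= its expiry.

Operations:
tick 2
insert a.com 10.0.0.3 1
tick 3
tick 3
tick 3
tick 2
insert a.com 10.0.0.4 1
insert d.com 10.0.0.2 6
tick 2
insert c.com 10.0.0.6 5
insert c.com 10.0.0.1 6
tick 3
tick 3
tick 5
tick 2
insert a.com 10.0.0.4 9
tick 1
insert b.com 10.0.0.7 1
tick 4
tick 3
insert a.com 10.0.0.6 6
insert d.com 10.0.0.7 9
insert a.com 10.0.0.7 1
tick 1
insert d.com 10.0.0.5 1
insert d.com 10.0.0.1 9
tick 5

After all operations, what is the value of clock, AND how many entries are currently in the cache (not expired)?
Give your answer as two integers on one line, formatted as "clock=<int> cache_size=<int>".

Op 1: tick 2 -> clock=2.
Op 2: insert a.com -> 10.0.0.3 (expiry=2+1=3). clock=2
Op 3: tick 3 -> clock=5. purged={a.com}
Op 4: tick 3 -> clock=8.
Op 5: tick 3 -> clock=11.
Op 6: tick 2 -> clock=13.
Op 7: insert a.com -> 10.0.0.4 (expiry=13+1=14). clock=13
Op 8: insert d.com -> 10.0.0.2 (expiry=13+6=19). clock=13
Op 9: tick 2 -> clock=15. purged={a.com}
Op 10: insert c.com -> 10.0.0.6 (expiry=15+5=20). clock=15
Op 11: insert c.com -> 10.0.0.1 (expiry=15+6=21). clock=15
Op 12: tick 3 -> clock=18.
Op 13: tick 3 -> clock=21. purged={c.com,d.com}
Op 14: tick 5 -> clock=26.
Op 15: tick 2 -> clock=28.
Op 16: insert a.com -> 10.0.0.4 (expiry=28+9=37). clock=28
Op 17: tick 1 -> clock=29.
Op 18: insert b.com -> 10.0.0.7 (expiry=29+1=30). clock=29
Op 19: tick 4 -> clock=33. purged={b.com}
Op 20: tick 3 -> clock=36.
Op 21: insert a.com -> 10.0.0.6 (expiry=36+6=42). clock=36
Op 22: insert d.com -> 10.0.0.7 (expiry=36+9=45). clock=36
Op 23: insert a.com -> 10.0.0.7 (expiry=36+1=37). clock=36
Op 24: tick 1 -> clock=37. purged={a.com}
Op 25: insert d.com -> 10.0.0.5 (expiry=37+1=38). clock=37
Op 26: insert d.com -> 10.0.0.1 (expiry=37+9=46). clock=37
Op 27: tick 5 -> clock=42.
Final clock = 42
Final cache (unexpired): {d.com} -> size=1

Answer: clock=42 cache_size=1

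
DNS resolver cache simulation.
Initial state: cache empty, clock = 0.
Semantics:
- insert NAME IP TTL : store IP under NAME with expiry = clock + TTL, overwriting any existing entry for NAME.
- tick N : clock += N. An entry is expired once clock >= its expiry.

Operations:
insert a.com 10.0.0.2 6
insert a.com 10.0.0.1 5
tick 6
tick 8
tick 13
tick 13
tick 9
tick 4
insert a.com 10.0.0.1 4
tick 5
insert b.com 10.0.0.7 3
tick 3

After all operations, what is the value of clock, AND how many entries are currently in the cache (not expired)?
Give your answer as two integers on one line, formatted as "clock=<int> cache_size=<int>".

Answer: clock=61 cache_size=0

Derivation:
Op 1: insert a.com -> 10.0.0.2 (expiry=0+6=6). clock=0
Op 2: insert a.com -> 10.0.0.1 (expiry=0+5=5). clock=0
Op 3: tick 6 -> clock=6. purged={a.com}
Op 4: tick 8 -> clock=14.
Op 5: tick 13 -> clock=27.
Op 6: tick 13 -> clock=40.
Op 7: tick 9 -> clock=49.
Op 8: tick 4 -> clock=53.
Op 9: insert a.com -> 10.0.0.1 (expiry=53+4=57). clock=53
Op 10: tick 5 -> clock=58. purged={a.com}
Op 11: insert b.com -> 10.0.0.7 (expiry=58+3=61). clock=58
Op 12: tick 3 -> clock=61. purged={b.com}
Final clock = 61
Final cache (unexpired): {} -> size=0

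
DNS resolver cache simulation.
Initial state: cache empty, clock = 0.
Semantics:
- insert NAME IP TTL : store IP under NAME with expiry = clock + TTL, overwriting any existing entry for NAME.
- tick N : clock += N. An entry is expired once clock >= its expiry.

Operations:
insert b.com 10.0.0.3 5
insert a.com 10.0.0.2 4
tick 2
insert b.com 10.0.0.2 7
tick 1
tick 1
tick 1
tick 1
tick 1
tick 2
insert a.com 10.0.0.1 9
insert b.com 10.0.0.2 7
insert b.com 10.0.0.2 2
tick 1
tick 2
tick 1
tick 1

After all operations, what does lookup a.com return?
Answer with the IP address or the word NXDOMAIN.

Answer: 10.0.0.1

Derivation:
Op 1: insert b.com -> 10.0.0.3 (expiry=0+5=5). clock=0
Op 2: insert a.com -> 10.0.0.2 (expiry=0+4=4). clock=0
Op 3: tick 2 -> clock=2.
Op 4: insert b.com -> 10.0.0.2 (expiry=2+7=9). clock=2
Op 5: tick 1 -> clock=3.
Op 6: tick 1 -> clock=4. purged={a.com}
Op 7: tick 1 -> clock=5.
Op 8: tick 1 -> clock=6.
Op 9: tick 1 -> clock=7.
Op 10: tick 2 -> clock=9. purged={b.com}
Op 11: insert a.com -> 10.0.0.1 (expiry=9+9=18). clock=9
Op 12: insert b.com -> 10.0.0.2 (expiry=9+7=16). clock=9
Op 13: insert b.com -> 10.0.0.2 (expiry=9+2=11). clock=9
Op 14: tick 1 -> clock=10.
Op 15: tick 2 -> clock=12. purged={b.com}
Op 16: tick 1 -> clock=13.
Op 17: tick 1 -> clock=14.
lookup a.com: present, ip=10.0.0.1 expiry=18 > clock=14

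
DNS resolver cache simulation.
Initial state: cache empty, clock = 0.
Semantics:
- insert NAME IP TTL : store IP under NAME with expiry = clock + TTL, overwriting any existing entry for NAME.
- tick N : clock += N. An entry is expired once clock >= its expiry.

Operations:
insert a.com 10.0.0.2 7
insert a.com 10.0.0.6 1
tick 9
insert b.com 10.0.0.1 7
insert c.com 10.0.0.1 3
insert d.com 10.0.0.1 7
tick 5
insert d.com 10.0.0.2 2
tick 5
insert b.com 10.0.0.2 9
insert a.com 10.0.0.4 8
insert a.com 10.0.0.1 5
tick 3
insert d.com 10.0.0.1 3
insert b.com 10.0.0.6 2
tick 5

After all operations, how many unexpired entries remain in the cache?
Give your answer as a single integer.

Answer: 0

Derivation:
Op 1: insert a.com -> 10.0.0.2 (expiry=0+7=7). clock=0
Op 2: insert a.com -> 10.0.0.6 (expiry=0+1=1). clock=0
Op 3: tick 9 -> clock=9. purged={a.com}
Op 4: insert b.com -> 10.0.0.1 (expiry=9+7=16). clock=9
Op 5: insert c.com -> 10.0.0.1 (expiry=9+3=12). clock=9
Op 6: insert d.com -> 10.0.0.1 (expiry=9+7=16). clock=9
Op 7: tick 5 -> clock=14. purged={c.com}
Op 8: insert d.com -> 10.0.0.2 (expiry=14+2=16). clock=14
Op 9: tick 5 -> clock=19. purged={b.com,d.com}
Op 10: insert b.com -> 10.0.0.2 (expiry=19+9=28). clock=19
Op 11: insert a.com -> 10.0.0.4 (expiry=19+8=27). clock=19
Op 12: insert a.com -> 10.0.0.1 (expiry=19+5=24). clock=19
Op 13: tick 3 -> clock=22.
Op 14: insert d.com -> 10.0.0.1 (expiry=22+3=25). clock=22
Op 15: insert b.com -> 10.0.0.6 (expiry=22+2=24). clock=22
Op 16: tick 5 -> clock=27. purged={a.com,b.com,d.com}
Final cache (unexpired): {} -> size=0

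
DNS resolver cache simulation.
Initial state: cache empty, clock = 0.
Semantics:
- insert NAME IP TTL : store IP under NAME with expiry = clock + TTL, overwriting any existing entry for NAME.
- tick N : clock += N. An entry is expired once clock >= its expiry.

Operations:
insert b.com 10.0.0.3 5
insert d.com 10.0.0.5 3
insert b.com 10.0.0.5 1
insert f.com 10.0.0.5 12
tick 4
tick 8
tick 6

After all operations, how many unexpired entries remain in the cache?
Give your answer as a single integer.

Op 1: insert b.com -> 10.0.0.3 (expiry=0+5=5). clock=0
Op 2: insert d.com -> 10.0.0.5 (expiry=0+3=3). clock=0
Op 3: insert b.com -> 10.0.0.5 (expiry=0+1=1). clock=0
Op 4: insert f.com -> 10.0.0.5 (expiry=0+12=12). clock=0
Op 5: tick 4 -> clock=4. purged={b.com,d.com}
Op 6: tick 8 -> clock=12. purged={f.com}
Op 7: tick 6 -> clock=18.
Final cache (unexpired): {} -> size=0

Answer: 0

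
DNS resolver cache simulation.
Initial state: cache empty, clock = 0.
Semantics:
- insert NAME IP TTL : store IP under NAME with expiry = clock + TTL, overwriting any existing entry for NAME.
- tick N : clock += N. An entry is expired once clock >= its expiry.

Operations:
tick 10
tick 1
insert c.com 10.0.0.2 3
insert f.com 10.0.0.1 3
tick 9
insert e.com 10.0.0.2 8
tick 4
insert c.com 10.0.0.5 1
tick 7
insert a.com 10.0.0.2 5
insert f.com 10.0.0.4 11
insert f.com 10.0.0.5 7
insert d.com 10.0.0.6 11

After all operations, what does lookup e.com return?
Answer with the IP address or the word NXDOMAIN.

Op 1: tick 10 -> clock=10.
Op 2: tick 1 -> clock=11.
Op 3: insert c.com -> 10.0.0.2 (expiry=11+3=14). clock=11
Op 4: insert f.com -> 10.0.0.1 (expiry=11+3=14). clock=11
Op 5: tick 9 -> clock=20. purged={c.com,f.com}
Op 6: insert e.com -> 10.0.0.2 (expiry=20+8=28). clock=20
Op 7: tick 4 -> clock=24.
Op 8: insert c.com -> 10.0.0.5 (expiry=24+1=25). clock=24
Op 9: tick 7 -> clock=31. purged={c.com,e.com}
Op 10: insert a.com -> 10.0.0.2 (expiry=31+5=36). clock=31
Op 11: insert f.com -> 10.0.0.4 (expiry=31+11=42). clock=31
Op 12: insert f.com -> 10.0.0.5 (expiry=31+7=38). clock=31
Op 13: insert d.com -> 10.0.0.6 (expiry=31+11=42). clock=31
lookup e.com: not in cache (expired or never inserted)

Answer: NXDOMAIN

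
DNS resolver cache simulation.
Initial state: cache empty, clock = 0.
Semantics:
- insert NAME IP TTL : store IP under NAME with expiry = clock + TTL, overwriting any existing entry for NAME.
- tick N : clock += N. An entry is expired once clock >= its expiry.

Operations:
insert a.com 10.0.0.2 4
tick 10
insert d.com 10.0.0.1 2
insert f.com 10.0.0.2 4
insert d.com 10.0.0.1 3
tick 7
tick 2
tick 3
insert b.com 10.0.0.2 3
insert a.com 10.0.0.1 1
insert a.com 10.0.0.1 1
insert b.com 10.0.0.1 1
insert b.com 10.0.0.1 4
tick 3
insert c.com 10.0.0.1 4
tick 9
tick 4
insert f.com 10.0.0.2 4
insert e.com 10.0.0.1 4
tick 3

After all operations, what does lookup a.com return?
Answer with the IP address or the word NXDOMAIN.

Op 1: insert a.com -> 10.0.0.2 (expiry=0+4=4). clock=0
Op 2: tick 10 -> clock=10. purged={a.com}
Op 3: insert d.com -> 10.0.0.1 (expiry=10+2=12). clock=10
Op 4: insert f.com -> 10.0.0.2 (expiry=10+4=14). clock=10
Op 5: insert d.com -> 10.0.0.1 (expiry=10+3=13). clock=10
Op 6: tick 7 -> clock=17. purged={d.com,f.com}
Op 7: tick 2 -> clock=19.
Op 8: tick 3 -> clock=22.
Op 9: insert b.com -> 10.0.0.2 (expiry=22+3=25). clock=22
Op 10: insert a.com -> 10.0.0.1 (expiry=22+1=23). clock=22
Op 11: insert a.com -> 10.0.0.1 (expiry=22+1=23). clock=22
Op 12: insert b.com -> 10.0.0.1 (expiry=22+1=23). clock=22
Op 13: insert b.com -> 10.0.0.1 (expiry=22+4=26). clock=22
Op 14: tick 3 -> clock=25. purged={a.com}
Op 15: insert c.com -> 10.0.0.1 (expiry=25+4=29). clock=25
Op 16: tick 9 -> clock=34. purged={b.com,c.com}
Op 17: tick 4 -> clock=38.
Op 18: insert f.com -> 10.0.0.2 (expiry=38+4=42). clock=38
Op 19: insert e.com -> 10.0.0.1 (expiry=38+4=42). clock=38
Op 20: tick 3 -> clock=41.
lookup a.com: not in cache (expired or never inserted)

Answer: NXDOMAIN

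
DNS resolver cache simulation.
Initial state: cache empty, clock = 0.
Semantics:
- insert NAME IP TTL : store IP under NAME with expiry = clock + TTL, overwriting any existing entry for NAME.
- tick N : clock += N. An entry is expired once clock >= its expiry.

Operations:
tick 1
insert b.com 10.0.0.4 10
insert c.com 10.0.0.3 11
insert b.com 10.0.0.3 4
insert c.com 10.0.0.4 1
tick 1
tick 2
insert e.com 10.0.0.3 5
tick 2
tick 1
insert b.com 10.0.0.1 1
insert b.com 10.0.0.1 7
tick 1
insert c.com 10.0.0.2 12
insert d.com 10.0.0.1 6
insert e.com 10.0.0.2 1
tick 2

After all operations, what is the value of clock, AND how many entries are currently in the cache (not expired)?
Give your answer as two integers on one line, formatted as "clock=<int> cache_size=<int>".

Op 1: tick 1 -> clock=1.
Op 2: insert b.com -> 10.0.0.4 (expiry=1+10=11). clock=1
Op 3: insert c.com -> 10.0.0.3 (expiry=1+11=12). clock=1
Op 4: insert b.com -> 10.0.0.3 (expiry=1+4=5). clock=1
Op 5: insert c.com -> 10.0.0.4 (expiry=1+1=2). clock=1
Op 6: tick 1 -> clock=2. purged={c.com}
Op 7: tick 2 -> clock=4.
Op 8: insert e.com -> 10.0.0.3 (expiry=4+5=9). clock=4
Op 9: tick 2 -> clock=6. purged={b.com}
Op 10: tick 1 -> clock=7.
Op 11: insert b.com -> 10.0.0.1 (expiry=7+1=8). clock=7
Op 12: insert b.com -> 10.0.0.1 (expiry=7+7=14). clock=7
Op 13: tick 1 -> clock=8.
Op 14: insert c.com -> 10.0.0.2 (expiry=8+12=20). clock=8
Op 15: insert d.com -> 10.0.0.1 (expiry=8+6=14). clock=8
Op 16: insert e.com -> 10.0.0.2 (expiry=8+1=9). clock=8
Op 17: tick 2 -> clock=10. purged={e.com}
Final clock = 10
Final cache (unexpired): {b.com,c.com,d.com} -> size=3

Answer: clock=10 cache_size=3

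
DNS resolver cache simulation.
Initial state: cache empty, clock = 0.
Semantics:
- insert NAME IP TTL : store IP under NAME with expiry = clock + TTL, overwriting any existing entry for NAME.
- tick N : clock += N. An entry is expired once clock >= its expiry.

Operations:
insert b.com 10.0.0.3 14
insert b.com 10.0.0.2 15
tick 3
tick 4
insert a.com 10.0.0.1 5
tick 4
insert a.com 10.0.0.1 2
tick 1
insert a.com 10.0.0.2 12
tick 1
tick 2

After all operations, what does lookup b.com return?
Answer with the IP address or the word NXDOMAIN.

Op 1: insert b.com -> 10.0.0.3 (expiry=0+14=14). clock=0
Op 2: insert b.com -> 10.0.0.2 (expiry=0+15=15). clock=0
Op 3: tick 3 -> clock=3.
Op 4: tick 4 -> clock=7.
Op 5: insert a.com -> 10.0.0.1 (expiry=7+5=12). clock=7
Op 6: tick 4 -> clock=11.
Op 7: insert a.com -> 10.0.0.1 (expiry=11+2=13). clock=11
Op 8: tick 1 -> clock=12.
Op 9: insert a.com -> 10.0.0.2 (expiry=12+12=24). clock=12
Op 10: tick 1 -> clock=13.
Op 11: tick 2 -> clock=15. purged={b.com}
lookup b.com: not in cache (expired or never inserted)

Answer: NXDOMAIN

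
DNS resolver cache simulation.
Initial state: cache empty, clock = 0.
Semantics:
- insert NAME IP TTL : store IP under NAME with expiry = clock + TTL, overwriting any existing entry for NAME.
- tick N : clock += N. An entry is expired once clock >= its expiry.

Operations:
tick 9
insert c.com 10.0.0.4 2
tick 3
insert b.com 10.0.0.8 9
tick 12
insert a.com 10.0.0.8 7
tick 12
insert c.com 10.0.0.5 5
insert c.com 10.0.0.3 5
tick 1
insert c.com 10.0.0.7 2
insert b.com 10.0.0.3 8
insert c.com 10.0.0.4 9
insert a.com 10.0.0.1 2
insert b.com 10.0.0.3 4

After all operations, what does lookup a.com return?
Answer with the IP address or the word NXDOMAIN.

Answer: 10.0.0.1

Derivation:
Op 1: tick 9 -> clock=9.
Op 2: insert c.com -> 10.0.0.4 (expiry=9+2=11). clock=9
Op 3: tick 3 -> clock=12. purged={c.com}
Op 4: insert b.com -> 10.0.0.8 (expiry=12+9=21). clock=12
Op 5: tick 12 -> clock=24. purged={b.com}
Op 6: insert a.com -> 10.0.0.8 (expiry=24+7=31). clock=24
Op 7: tick 12 -> clock=36. purged={a.com}
Op 8: insert c.com -> 10.0.0.5 (expiry=36+5=41). clock=36
Op 9: insert c.com -> 10.0.0.3 (expiry=36+5=41). clock=36
Op 10: tick 1 -> clock=37.
Op 11: insert c.com -> 10.0.0.7 (expiry=37+2=39). clock=37
Op 12: insert b.com -> 10.0.0.3 (expiry=37+8=45). clock=37
Op 13: insert c.com -> 10.0.0.4 (expiry=37+9=46). clock=37
Op 14: insert a.com -> 10.0.0.1 (expiry=37+2=39). clock=37
Op 15: insert b.com -> 10.0.0.3 (expiry=37+4=41). clock=37
lookup a.com: present, ip=10.0.0.1 expiry=39 > clock=37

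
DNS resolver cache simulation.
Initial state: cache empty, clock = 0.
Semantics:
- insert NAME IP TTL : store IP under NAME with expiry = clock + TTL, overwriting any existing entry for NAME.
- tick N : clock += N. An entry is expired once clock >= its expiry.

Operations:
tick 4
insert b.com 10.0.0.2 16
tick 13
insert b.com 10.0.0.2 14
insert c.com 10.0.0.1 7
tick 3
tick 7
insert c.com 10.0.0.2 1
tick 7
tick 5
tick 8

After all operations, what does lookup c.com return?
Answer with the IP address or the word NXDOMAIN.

Answer: NXDOMAIN

Derivation:
Op 1: tick 4 -> clock=4.
Op 2: insert b.com -> 10.0.0.2 (expiry=4+16=20). clock=4
Op 3: tick 13 -> clock=17.
Op 4: insert b.com -> 10.0.0.2 (expiry=17+14=31). clock=17
Op 5: insert c.com -> 10.0.0.1 (expiry=17+7=24). clock=17
Op 6: tick 3 -> clock=20.
Op 7: tick 7 -> clock=27. purged={c.com}
Op 8: insert c.com -> 10.0.0.2 (expiry=27+1=28). clock=27
Op 9: tick 7 -> clock=34. purged={b.com,c.com}
Op 10: tick 5 -> clock=39.
Op 11: tick 8 -> clock=47.
lookup c.com: not in cache (expired or never inserted)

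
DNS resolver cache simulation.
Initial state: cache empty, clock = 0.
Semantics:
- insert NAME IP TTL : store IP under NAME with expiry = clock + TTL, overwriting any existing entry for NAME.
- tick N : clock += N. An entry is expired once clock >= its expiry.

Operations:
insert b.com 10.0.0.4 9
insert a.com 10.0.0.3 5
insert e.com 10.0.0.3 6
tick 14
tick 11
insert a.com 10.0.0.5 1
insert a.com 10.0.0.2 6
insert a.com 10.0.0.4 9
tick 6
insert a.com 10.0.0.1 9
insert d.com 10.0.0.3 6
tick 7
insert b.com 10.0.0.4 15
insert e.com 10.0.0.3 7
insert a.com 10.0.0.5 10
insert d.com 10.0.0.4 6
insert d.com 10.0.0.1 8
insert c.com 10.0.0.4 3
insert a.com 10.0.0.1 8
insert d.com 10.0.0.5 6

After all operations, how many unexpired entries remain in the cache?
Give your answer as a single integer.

Op 1: insert b.com -> 10.0.0.4 (expiry=0+9=9). clock=0
Op 2: insert a.com -> 10.0.0.3 (expiry=0+5=5). clock=0
Op 3: insert e.com -> 10.0.0.3 (expiry=0+6=6). clock=0
Op 4: tick 14 -> clock=14. purged={a.com,b.com,e.com}
Op 5: tick 11 -> clock=25.
Op 6: insert a.com -> 10.0.0.5 (expiry=25+1=26). clock=25
Op 7: insert a.com -> 10.0.0.2 (expiry=25+6=31). clock=25
Op 8: insert a.com -> 10.0.0.4 (expiry=25+9=34). clock=25
Op 9: tick 6 -> clock=31.
Op 10: insert a.com -> 10.0.0.1 (expiry=31+9=40). clock=31
Op 11: insert d.com -> 10.0.0.3 (expiry=31+6=37). clock=31
Op 12: tick 7 -> clock=38. purged={d.com}
Op 13: insert b.com -> 10.0.0.4 (expiry=38+15=53). clock=38
Op 14: insert e.com -> 10.0.0.3 (expiry=38+7=45). clock=38
Op 15: insert a.com -> 10.0.0.5 (expiry=38+10=48). clock=38
Op 16: insert d.com -> 10.0.0.4 (expiry=38+6=44). clock=38
Op 17: insert d.com -> 10.0.0.1 (expiry=38+8=46). clock=38
Op 18: insert c.com -> 10.0.0.4 (expiry=38+3=41). clock=38
Op 19: insert a.com -> 10.0.0.1 (expiry=38+8=46). clock=38
Op 20: insert d.com -> 10.0.0.5 (expiry=38+6=44). clock=38
Final cache (unexpired): {a.com,b.com,c.com,d.com,e.com} -> size=5

Answer: 5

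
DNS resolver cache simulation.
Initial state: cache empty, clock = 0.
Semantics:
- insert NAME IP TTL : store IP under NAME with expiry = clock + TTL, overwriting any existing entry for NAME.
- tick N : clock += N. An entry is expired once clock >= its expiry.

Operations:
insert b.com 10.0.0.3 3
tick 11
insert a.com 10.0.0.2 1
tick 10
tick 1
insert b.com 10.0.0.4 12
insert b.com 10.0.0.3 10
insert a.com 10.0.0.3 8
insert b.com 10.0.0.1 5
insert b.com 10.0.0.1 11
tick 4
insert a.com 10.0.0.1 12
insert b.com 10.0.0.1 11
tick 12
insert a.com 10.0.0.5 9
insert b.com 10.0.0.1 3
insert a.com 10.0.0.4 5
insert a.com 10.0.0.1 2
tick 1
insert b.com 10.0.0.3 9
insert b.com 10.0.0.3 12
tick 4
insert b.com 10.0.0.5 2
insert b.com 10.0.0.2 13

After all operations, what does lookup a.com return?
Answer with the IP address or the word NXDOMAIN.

Op 1: insert b.com -> 10.0.0.3 (expiry=0+3=3). clock=0
Op 2: tick 11 -> clock=11. purged={b.com}
Op 3: insert a.com -> 10.0.0.2 (expiry=11+1=12). clock=11
Op 4: tick 10 -> clock=21. purged={a.com}
Op 5: tick 1 -> clock=22.
Op 6: insert b.com -> 10.0.0.4 (expiry=22+12=34). clock=22
Op 7: insert b.com -> 10.0.0.3 (expiry=22+10=32). clock=22
Op 8: insert a.com -> 10.0.0.3 (expiry=22+8=30). clock=22
Op 9: insert b.com -> 10.0.0.1 (expiry=22+5=27). clock=22
Op 10: insert b.com -> 10.0.0.1 (expiry=22+11=33). clock=22
Op 11: tick 4 -> clock=26.
Op 12: insert a.com -> 10.0.0.1 (expiry=26+12=38). clock=26
Op 13: insert b.com -> 10.0.0.1 (expiry=26+11=37). clock=26
Op 14: tick 12 -> clock=38. purged={a.com,b.com}
Op 15: insert a.com -> 10.0.0.5 (expiry=38+9=47). clock=38
Op 16: insert b.com -> 10.0.0.1 (expiry=38+3=41). clock=38
Op 17: insert a.com -> 10.0.0.4 (expiry=38+5=43). clock=38
Op 18: insert a.com -> 10.0.0.1 (expiry=38+2=40). clock=38
Op 19: tick 1 -> clock=39.
Op 20: insert b.com -> 10.0.0.3 (expiry=39+9=48). clock=39
Op 21: insert b.com -> 10.0.0.3 (expiry=39+12=51). clock=39
Op 22: tick 4 -> clock=43. purged={a.com}
Op 23: insert b.com -> 10.0.0.5 (expiry=43+2=45). clock=43
Op 24: insert b.com -> 10.0.0.2 (expiry=43+13=56). clock=43
lookup a.com: not in cache (expired or never inserted)

Answer: NXDOMAIN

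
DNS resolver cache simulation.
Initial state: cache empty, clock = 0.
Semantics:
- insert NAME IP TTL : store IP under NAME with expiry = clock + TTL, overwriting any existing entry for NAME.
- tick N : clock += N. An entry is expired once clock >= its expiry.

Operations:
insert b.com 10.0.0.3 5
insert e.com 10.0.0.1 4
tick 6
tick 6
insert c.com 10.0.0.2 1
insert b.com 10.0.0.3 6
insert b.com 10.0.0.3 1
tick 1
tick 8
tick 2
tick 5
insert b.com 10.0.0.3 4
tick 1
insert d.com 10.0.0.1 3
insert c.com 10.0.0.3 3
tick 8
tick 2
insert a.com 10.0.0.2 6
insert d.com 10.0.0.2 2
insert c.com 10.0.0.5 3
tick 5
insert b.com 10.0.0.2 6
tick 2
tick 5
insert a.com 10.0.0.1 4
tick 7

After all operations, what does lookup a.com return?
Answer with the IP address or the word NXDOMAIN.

Op 1: insert b.com -> 10.0.0.3 (expiry=0+5=5). clock=0
Op 2: insert e.com -> 10.0.0.1 (expiry=0+4=4). clock=0
Op 3: tick 6 -> clock=6. purged={b.com,e.com}
Op 4: tick 6 -> clock=12.
Op 5: insert c.com -> 10.0.0.2 (expiry=12+1=13). clock=12
Op 6: insert b.com -> 10.0.0.3 (expiry=12+6=18). clock=12
Op 7: insert b.com -> 10.0.0.3 (expiry=12+1=13). clock=12
Op 8: tick 1 -> clock=13. purged={b.com,c.com}
Op 9: tick 8 -> clock=21.
Op 10: tick 2 -> clock=23.
Op 11: tick 5 -> clock=28.
Op 12: insert b.com -> 10.0.0.3 (expiry=28+4=32). clock=28
Op 13: tick 1 -> clock=29.
Op 14: insert d.com -> 10.0.0.1 (expiry=29+3=32). clock=29
Op 15: insert c.com -> 10.0.0.3 (expiry=29+3=32). clock=29
Op 16: tick 8 -> clock=37. purged={b.com,c.com,d.com}
Op 17: tick 2 -> clock=39.
Op 18: insert a.com -> 10.0.0.2 (expiry=39+6=45). clock=39
Op 19: insert d.com -> 10.0.0.2 (expiry=39+2=41). clock=39
Op 20: insert c.com -> 10.0.0.5 (expiry=39+3=42). clock=39
Op 21: tick 5 -> clock=44. purged={c.com,d.com}
Op 22: insert b.com -> 10.0.0.2 (expiry=44+6=50). clock=44
Op 23: tick 2 -> clock=46. purged={a.com}
Op 24: tick 5 -> clock=51. purged={b.com}
Op 25: insert a.com -> 10.0.0.1 (expiry=51+4=55). clock=51
Op 26: tick 7 -> clock=58. purged={a.com}
lookup a.com: not in cache (expired or never inserted)

Answer: NXDOMAIN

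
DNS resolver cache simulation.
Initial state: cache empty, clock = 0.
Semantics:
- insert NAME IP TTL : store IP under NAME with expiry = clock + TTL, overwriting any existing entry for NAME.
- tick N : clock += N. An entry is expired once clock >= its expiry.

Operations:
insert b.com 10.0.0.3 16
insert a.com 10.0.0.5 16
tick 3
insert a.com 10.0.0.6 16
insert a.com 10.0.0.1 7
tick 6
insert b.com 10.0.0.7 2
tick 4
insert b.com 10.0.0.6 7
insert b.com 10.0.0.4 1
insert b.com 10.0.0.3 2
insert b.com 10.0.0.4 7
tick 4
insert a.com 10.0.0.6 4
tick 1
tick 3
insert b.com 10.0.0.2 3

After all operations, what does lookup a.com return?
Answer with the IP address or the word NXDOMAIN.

Op 1: insert b.com -> 10.0.0.3 (expiry=0+16=16). clock=0
Op 2: insert a.com -> 10.0.0.5 (expiry=0+16=16). clock=0
Op 3: tick 3 -> clock=3.
Op 4: insert a.com -> 10.0.0.6 (expiry=3+16=19). clock=3
Op 5: insert a.com -> 10.0.0.1 (expiry=3+7=10). clock=3
Op 6: tick 6 -> clock=9.
Op 7: insert b.com -> 10.0.0.7 (expiry=9+2=11). clock=9
Op 8: tick 4 -> clock=13. purged={a.com,b.com}
Op 9: insert b.com -> 10.0.0.6 (expiry=13+7=20). clock=13
Op 10: insert b.com -> 10.0.0.4 (expiry=13+1=14). clock=13
Op 11: insert b.com -> 10.0.0.3 (expiry=13+2=15). clock=13
Op 12: insert b.com -> 10.0.0.4 (expiry=13+7=20). clock=13
Op 13: tick 4 -> clock=17.
Op 14: insert a.com -> 10.0.0.6 (expiry=17+4=21). clock=17
Op 15: tick 1 -> clock=18.
Op 16: tick 3 -> clock=21. purged={a.com,b.com}
Op 17: insert b.com -> 10.0.0.2 (expiry=21+3=24). clock=21
lookup a.com: not in cache (expired or never inserted)

Answer: NXDOMAIN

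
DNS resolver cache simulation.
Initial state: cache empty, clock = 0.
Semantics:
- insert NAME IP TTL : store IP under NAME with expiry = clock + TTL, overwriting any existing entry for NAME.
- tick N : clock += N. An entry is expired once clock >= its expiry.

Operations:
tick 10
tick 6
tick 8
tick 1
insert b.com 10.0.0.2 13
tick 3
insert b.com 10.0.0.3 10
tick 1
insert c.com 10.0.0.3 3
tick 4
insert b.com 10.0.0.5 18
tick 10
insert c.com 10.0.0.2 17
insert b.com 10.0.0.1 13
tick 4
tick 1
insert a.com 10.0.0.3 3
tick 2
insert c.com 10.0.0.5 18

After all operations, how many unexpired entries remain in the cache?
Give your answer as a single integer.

Op 1: tick 10 -> clock=10.
Op 2: tick 6 -> clock=16.
Op 3: tick 8 -> clock=24.
Op 4: tick 1 -> clock=25.
Op 5: insert b.com -> 10.0.0.2 (expiry=25+13=38). clock=25
Op 6: tick 3 -> clock=28.
Op 7: insert b.com -> 10.0.0.3 (expiry=28+10=38). clock=28
Op 8: tick 1 -> clock=29.
Op 9: insert c.com -> 10.0.0.3 (expiry=29+3=32). clock=29
Op 10: tick 4 -> clock=33. purged={c.com}
Op 11: insert b.com -> 10.0.0.5 (expiry=33+18=51). clock=33
Op 12: tick 10 -> clock=43.
Op 13: insert c.com -> 10.0.0.2 (expiry=43+17=60). clock=43
Op 14: insert b.com -> 10.0.0.1 (expiry=43+13=56). clock=43
Op 15: tick 4 -> clock=47.
Op 16: tick 1 -> clock=48.
Op 17: insert a.com -> 10.0.0.3 (expiry=48+3=51). clock=48
Op 18: tick 2 -> clock=50.
Op 19: insert c.com -> 10.0.0.5 (expiry=50+18=68). clock=50
Final cache (unexpired): {a.com,b.com,c.com} -> size=3

Answer: 3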